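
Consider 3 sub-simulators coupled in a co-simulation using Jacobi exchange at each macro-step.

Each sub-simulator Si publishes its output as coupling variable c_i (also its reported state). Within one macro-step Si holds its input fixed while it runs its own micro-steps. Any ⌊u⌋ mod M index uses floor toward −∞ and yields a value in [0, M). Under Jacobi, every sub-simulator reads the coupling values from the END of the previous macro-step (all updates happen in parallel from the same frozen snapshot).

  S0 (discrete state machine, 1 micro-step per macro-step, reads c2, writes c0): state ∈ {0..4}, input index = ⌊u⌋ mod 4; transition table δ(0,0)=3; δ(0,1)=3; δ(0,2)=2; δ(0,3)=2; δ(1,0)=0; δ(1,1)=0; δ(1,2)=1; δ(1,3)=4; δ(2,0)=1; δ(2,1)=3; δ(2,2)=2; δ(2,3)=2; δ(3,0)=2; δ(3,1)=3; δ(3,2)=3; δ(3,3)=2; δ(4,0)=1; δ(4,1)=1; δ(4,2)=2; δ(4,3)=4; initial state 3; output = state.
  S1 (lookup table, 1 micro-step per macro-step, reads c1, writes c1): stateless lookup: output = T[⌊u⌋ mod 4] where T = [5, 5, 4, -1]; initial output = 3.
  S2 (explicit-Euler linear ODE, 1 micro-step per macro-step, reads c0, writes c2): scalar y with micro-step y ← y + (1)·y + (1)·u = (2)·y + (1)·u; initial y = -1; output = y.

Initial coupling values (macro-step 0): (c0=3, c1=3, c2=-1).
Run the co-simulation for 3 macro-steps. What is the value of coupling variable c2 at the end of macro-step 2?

macro 1: S0 reads c2=-1 → after 1×micro: 2; S1 reads c1=3 → after 1×micro: -1; S2 reads c0=3 → after 1×micro: 1 ⇒ (c0=2, c1=-1, c2=1)
macro 2: S0 reads c2=1 → after 1×micro: 3; S1 reads c1=-1 → after 1×micro: -1; S2 reads c0=2 → after 1×micro: 4 ⇒ (c0=3, c1=-1, c2=4)
macro 3: S0 reads c2=4 → after 1×micro: 2; S1 reads c1=-1 → after 1×micro: -1; S2 reads c0=3 → after 1×micro: 11 ⇒ (c0=2, c1=-1, c2=11)

c2 at macro-step 2 = 4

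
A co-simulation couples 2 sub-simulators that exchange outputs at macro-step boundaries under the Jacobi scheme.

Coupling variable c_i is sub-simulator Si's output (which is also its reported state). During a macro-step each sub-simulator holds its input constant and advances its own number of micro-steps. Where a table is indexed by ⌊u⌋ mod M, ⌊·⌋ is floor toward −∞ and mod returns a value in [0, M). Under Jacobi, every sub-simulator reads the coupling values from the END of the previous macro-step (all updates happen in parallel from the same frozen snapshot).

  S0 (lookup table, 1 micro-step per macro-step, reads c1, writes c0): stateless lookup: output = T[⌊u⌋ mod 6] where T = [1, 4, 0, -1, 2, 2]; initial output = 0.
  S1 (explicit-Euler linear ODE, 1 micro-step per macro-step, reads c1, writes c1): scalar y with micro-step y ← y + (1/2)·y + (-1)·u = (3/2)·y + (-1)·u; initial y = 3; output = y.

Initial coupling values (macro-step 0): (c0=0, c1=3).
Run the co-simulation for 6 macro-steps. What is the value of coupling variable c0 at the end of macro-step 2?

macro 1: S0 reads c1=3 → after 1×micro: -1; S1 reads c1=3 → after 1×micro: 3/2 ⇒ (c0=-1, c1=3/2)
macro 2: S0 reads c1=3/2 → after 1×micro: 4; S1 reads c1=3/2 → after 1×micro: 3/4 ⇒ (c0=4, c1=3/4)
macro 3: S0 reads c1=3/4 → after 1×micro: 1; S1 reads c1=3/4 → after 1×micro: 3/8 ⇒ (c0=1, c1=3/8)
macro 4: S0 reads c1=3/8 → after 1×micro: 1; S1 reads c1=3/8 → after 1×micro: 3/16 ⇒ (c0=1, c1=3/16)
macro 5: S0 reads c1=3/16 → after 1×micro: 1; S1 reads c1=3/16 → after 1×micro: 3/32 ⇒ (c0=1, c1=3/32)
macro 6: S0 reads c1=3/32 → after 1×micro: 1; S1 reads c1=3/32 → after 1×micro: 3/64 ⇒ (c0=1, c1=3/64)

c0 at macro-step 2 = 4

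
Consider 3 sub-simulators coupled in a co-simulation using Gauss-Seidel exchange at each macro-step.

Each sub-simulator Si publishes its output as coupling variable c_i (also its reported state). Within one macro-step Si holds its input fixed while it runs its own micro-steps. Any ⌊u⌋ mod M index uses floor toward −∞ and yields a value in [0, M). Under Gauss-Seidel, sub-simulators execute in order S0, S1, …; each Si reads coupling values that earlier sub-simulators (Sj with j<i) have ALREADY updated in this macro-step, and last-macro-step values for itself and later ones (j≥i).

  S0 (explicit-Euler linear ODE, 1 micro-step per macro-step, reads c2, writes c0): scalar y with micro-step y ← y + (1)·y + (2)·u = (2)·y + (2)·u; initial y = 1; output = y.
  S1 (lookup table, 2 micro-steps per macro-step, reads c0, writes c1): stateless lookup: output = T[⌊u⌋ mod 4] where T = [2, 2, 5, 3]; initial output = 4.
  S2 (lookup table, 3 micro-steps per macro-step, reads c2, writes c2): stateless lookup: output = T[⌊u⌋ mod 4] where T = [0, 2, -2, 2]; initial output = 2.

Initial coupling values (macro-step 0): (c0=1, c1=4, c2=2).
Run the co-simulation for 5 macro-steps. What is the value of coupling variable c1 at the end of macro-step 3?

macro 1: S0 reads c2=2 → after 1×micro: 6; S1 reads c0=6 → after 2×micro: 5; S2 reads c2=2 → after 3×micro: -2 ⇒ (c0=6, c1=5, c2=-2)
macro 2: S0 reads c2=-2 → after 1×micro: 8; S1 reads c0=8 → after 2×micro: 2; S2 reads c2=-2 → after 3×micro: -2 ⇒ (c0=8, c1=2, c2=-2)
macro 3: S0 reads c2=-2 → after 1×micro: 12; S1 reads c0=12 → after 2×micro: 2; S2 reads c2=-2 → after 3×micro: -2 ⇒ (c0=12, c1=2, c2=-2)
macro 4: S0 reads c2=-2 → after 1×micro: 20; S1 reads c0=20 → after 2×micro: 2; S2 reads c2=-2 → after 3×micro: -2 ⇒ (c0=20, c1=2, c2=-2)
macro 5: S0 reads c2=-2 → after 1×micro: 36; S1 reads c0=36 → after 2×micro: 2; S2 reads c2=-2 → after 3×micro: -2 ⇒ (c0=36, c1=2, c2=-2)

c1 at macro-step 3 = 2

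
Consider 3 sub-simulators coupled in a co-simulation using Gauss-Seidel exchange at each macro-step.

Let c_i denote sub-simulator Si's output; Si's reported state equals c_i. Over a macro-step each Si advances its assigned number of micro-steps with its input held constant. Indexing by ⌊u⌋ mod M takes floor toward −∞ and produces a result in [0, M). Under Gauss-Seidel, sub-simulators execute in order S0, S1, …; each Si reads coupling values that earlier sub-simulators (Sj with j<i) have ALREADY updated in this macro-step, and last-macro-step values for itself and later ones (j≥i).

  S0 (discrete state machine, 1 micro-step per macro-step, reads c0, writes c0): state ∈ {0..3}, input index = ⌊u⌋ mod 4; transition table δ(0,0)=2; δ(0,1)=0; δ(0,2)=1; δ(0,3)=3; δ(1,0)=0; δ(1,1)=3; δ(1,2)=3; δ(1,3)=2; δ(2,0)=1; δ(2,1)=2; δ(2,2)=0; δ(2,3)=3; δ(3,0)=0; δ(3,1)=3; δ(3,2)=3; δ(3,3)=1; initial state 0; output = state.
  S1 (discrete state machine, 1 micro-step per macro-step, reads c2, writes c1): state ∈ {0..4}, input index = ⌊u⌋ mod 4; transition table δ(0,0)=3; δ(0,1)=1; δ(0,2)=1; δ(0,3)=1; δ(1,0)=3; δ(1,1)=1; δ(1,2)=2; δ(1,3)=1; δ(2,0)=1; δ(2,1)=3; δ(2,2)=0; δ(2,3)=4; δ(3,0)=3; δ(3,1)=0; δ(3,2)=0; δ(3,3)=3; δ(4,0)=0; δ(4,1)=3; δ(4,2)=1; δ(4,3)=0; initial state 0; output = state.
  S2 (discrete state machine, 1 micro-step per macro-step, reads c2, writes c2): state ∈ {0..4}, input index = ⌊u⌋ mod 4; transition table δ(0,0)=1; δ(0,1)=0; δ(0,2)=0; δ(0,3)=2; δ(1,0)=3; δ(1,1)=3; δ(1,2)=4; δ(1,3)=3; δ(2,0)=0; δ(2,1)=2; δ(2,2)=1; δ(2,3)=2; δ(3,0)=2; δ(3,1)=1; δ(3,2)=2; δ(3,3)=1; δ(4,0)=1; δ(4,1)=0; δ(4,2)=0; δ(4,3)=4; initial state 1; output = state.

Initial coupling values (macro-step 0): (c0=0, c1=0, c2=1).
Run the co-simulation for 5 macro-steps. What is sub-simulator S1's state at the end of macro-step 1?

macro 1: S0 reads c0=0 → after 1×micro: 2; S1 reads c2=1 → after 1×micro: 1; S2 reads c2=1 → after 1×micro: 3 ⇒ (c0=2, c1=1, c2=3)
macro 2: S0 reads c0=2 → after 1×micro: 0; S1 reads c2=3 → after 1×micro: 1; S2 reads c2=3 → after 1×micro: 1 ⇒ (c0=0, c1=1, c2=1)
macro 3: S0 reads c0=0 → after 1×micro: 2; S1 reads c2=1 → after 1×micro: 1; S2 reads c2=1 → after 1×micro: 3 ⇒ (c0=2, c1=1, c2=3)
macro 4: S0 reads c0=2 → after 1×micro: 0; S1 reads c2=3 → after 1×micro: 1; S2 reads c2=3 → after 1×micro: 1 ⇒ (c0=0, c1=1, c2=1)
macro 5: S0 reads c0=0 → after 1×micro: 2; S1 reads c2=1 → after 1×micro: 1; S2 reads c2=1 → after 1×micro: 3 ⇒ (c0=2, c1=1, c2=3)

S1 state at macro-step 1 = 1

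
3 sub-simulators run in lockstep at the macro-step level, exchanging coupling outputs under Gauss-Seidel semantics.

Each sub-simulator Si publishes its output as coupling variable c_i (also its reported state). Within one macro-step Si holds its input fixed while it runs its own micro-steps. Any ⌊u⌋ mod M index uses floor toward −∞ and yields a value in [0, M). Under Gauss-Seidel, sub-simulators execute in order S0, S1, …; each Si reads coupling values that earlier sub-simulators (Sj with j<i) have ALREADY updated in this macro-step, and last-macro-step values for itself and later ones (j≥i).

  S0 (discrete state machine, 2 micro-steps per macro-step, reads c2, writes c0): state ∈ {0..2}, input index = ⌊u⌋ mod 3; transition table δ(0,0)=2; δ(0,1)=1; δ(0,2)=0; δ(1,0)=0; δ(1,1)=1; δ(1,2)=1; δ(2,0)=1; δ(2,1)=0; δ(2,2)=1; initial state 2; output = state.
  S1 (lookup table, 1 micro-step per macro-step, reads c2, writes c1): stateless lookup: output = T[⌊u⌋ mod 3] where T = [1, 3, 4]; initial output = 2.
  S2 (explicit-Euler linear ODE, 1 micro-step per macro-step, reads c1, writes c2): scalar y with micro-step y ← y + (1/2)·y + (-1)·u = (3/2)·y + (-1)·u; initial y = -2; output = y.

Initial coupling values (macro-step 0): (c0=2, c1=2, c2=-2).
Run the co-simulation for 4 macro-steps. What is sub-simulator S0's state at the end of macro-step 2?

macro 1: S0 reads c2=-2 → after 2×micro: 1; S1 reads c2=-2 → after 1×micro: 3; S2 reads c1=3 → after 1×micro: -6 ⇒ (c0=1, c1=3, c2=-6)
macro 2: S0 reads c2=-6 → after 2×micro: 2; S1 reads c2=-6 → after 1×micro: 1; S2 reads c1=1 → after 1×micro: -10 ⇒ (c0=2, c1=1, c2=-10)
macro 3: S0 reads c2=-10 → after 2×micro: 1; S1 reads c2=-10 → after 1×micro: 4; S2 reads c1=4 → after 1×micro: -19 ⇒ (c0=1, c1=4, c2=-19)
macro 4: S0 reads c2=-19 → after 2×micro: 1; S1 reads c2=-19 → after 1×micro: 4; S2 reads c1=4 → after 1×micro: -65/2 ⇒ (c0=1, c1=4, c2=-65/2)

S0 state at macro-step 2 = 2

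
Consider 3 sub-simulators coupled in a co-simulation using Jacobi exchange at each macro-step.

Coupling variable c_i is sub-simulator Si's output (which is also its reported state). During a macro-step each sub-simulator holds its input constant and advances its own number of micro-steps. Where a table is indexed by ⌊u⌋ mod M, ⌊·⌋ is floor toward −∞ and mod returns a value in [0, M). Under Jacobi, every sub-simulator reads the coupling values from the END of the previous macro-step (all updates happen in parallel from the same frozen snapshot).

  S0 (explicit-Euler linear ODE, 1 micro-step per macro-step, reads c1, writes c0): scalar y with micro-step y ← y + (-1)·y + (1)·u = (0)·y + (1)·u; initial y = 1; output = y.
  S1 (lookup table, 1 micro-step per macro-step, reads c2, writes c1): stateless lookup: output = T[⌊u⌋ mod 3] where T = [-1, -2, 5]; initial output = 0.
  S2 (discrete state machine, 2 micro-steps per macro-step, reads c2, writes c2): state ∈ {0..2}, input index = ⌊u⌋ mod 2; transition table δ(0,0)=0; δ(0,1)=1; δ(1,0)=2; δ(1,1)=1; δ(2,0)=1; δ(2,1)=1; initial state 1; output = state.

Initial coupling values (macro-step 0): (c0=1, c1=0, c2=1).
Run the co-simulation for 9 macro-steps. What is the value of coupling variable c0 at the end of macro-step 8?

c0 at macro-step 8 = -2

macro 1: S0 reads c1=0 → after 1×micro: 0; S1 reads c2=1 → after 1×micro: -2; S2 reads c2=1 → after 2×micro: 1 ⇒ (c0=0, c1=-2, c2=1)
macro 2: S0 reads c1=-2 → after 1×micro: -2; S1 reads c2=1 → after 1×micro: -2; S2 reads c2=1 → after 2×micro: 1 ⇒ (c0=-2, c1=-2, c2=1)
macro 3: S0 reads c1=-2 → after 1×micro: -2; S1 reads c2=1 → after 1×micro: -2; S2 reads c2=1 → after 2×micro: 1 ⇒ (c0=-2, c1=-2, c2=1)
macro 4: S0 reads c1=-2 → after 1×micro: -2; S1 reads c2=1 → after 1×micro: -2; S2 reads c2=1 → after 2×micro: 1 ⇒ (c0=-2, c1=-2, c2=1)
macro 5: S0 reads c1=-2 → after 1×micro: -2; S1 reads c2=1 → after 1×micro: -2; S2 reads c2=1 → after 2×micro: 1 ⇒ (c0=-2, c1=-2, c2=1)
macro 6: S0 reads c1=-2 → after 1×micro: -2; S1 reads c2=1 → after 1×micro: -2; S2 reads c2=1 → after 2×micro: 1 ⇒ (c0=-2, c1=-2, c2=1)
macro 7: S0 reads c1=-2 → after 1×micro: -2; S1 reads c2=1 → after 1×micro: -2; S2 reads c2=1 → after 2×micro: 1 ⇒ (c0=-2, c1=-2, c2=1)
macro 8: S0 reads c1=-2 → after 1×micro: -2; S1 reads c2=1 → after 1×micro: -2; S2 reads c2=1 → after 2×micro: 1 ⇒ (c0=-2, c1=-2, c2=1)
macro 9: S0 reads c1=-2 → after 1×micro: -2; S1 reads c2=1 → after 1×micro: -2; S2 reads c2=1 → after 2×micro: 1 ⇒ (c0=-2, c1=-2, c2=1)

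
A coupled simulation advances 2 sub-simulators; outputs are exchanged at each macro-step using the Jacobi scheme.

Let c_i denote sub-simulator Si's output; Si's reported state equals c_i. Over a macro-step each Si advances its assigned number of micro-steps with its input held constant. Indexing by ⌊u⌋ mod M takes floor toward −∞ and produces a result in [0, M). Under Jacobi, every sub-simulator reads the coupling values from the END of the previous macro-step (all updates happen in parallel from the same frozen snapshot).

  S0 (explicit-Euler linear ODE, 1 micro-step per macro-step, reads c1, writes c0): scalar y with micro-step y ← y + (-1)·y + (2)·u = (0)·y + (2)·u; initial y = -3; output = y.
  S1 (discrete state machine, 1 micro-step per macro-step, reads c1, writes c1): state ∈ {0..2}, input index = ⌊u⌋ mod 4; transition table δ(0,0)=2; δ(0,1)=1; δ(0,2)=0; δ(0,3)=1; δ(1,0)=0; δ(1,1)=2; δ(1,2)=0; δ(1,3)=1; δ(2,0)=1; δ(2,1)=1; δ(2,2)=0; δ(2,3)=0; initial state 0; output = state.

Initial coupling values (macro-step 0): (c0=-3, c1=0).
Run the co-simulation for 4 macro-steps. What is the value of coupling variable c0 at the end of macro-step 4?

c0 at macro-step 4 = 4

macro 1: S0 reads c1=0 → after 1×micro: 0; S1 reads c1=0 → after 1×micro: 2 ⇒ (c0=0, c1=2)
macro 2: S0 reads c1=2 → after 1×micro: 4; S1 reads c1=2 → after 1×micro: 0 ⇒ (c0=4, c1=0)
macro 3: S0 reads c1=0 → after 1×micro: 0; S1 reads c1=0 → after 1×micro: 2 ⇒ (c0=0, c1=2)
macro 4: S0 reads c1=2 → after 1×micro: 4; S1 reads c1=2 → after 1×micro: 0 ⇒ (c0=4, c1=0)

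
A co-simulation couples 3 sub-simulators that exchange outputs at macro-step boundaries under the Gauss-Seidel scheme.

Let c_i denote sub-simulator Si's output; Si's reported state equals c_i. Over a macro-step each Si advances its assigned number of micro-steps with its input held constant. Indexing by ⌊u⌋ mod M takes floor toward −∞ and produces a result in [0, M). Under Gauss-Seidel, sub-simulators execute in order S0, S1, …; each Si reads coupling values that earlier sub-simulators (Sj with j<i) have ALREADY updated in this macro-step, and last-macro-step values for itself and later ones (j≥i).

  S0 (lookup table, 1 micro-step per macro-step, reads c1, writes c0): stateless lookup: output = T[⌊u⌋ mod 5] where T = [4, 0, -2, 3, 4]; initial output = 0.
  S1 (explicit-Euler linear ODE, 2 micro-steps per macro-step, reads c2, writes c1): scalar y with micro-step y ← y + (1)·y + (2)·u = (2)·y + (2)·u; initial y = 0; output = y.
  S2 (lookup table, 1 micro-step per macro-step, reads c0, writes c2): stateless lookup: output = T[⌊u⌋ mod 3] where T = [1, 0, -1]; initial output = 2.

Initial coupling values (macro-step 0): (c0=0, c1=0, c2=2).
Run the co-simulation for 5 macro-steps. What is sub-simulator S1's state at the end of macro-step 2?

S1 state at macro-step 2 = 48

macro 1: S0 reads c1=0 → after 1×micro: 4; S1 reads c2=2 → after 2×micro: 12; S2 reads c0=4 → after 1×micro: 0 ⇒ (c0=4, c1=12, c2=0)
macro 2: S0 reads c1=12 → after 1×micro: -2; S1 reads c2=0 → after 2×micro: 48; S2 reads c0=-2 → after 1×micro: 0 ⇒ (c0=-2, c1=48, c2=0)
macro 3: S0 reads c1=48 → after 1×micro: 3; S1 reads c2=0 → after 2×micro: 192; S2 reads c0=3 → after 1×micro: 1 ⇒ (c0=3, c1=192, c2=1)
macro 4: S0 reads c1=192 → after 1×micro: -2; S1 reads c2=1 → after 2×micro: 774; S2 reads c0=-2 → after 1×micro: 0 ⇒ (c0=-2, c1=774, c2=0)
macro 5: S0 reads c1=774 → after 1×micro: 4; S1 reads c2=0 → after 2×micro: 3096; S2 reads c0=4 → after 1×micro: 0 ⇒ (c0=4, c1=3096, c2=0)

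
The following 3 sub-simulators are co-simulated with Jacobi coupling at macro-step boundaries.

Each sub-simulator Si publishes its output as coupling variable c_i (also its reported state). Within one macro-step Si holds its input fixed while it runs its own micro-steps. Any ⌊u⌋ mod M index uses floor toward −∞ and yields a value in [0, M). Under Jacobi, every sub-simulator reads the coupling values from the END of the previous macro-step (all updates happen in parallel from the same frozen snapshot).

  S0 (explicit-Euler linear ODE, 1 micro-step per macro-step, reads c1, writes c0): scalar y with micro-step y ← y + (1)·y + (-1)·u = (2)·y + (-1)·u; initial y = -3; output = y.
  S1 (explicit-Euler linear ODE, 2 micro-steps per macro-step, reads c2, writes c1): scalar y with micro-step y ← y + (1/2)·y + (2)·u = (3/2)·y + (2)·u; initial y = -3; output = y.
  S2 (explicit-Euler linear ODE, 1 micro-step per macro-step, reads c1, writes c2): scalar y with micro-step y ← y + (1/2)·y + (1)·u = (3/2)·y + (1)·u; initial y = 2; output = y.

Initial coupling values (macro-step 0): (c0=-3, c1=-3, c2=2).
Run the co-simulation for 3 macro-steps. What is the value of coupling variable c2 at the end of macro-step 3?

c2 at macro-step 3 = 195/16

macro 1: S0 reads c1=-3 → after 1×micro: -3; S1 reads c2=2 → after 2×micro: 13/4; S2 reads c1=-3 → after 1×micro: 0 ⇒ (c0=-3, c1=13/4, c2=0)
macro 2: S0 reads c1=13/4 → after 1×micro: -37/4; S1 reads c2=0 → after 2×micro: 117/16; S2 reads c1=13/4 → after 1×micro: 13/4 ⇒ (c0=-37/4, c1=117/16, c2=13/4)
macro 3: S0 reads c1=117/16 → after 1×micro: -413/16; S1 reads c2=13/4 → after 2×micro: 2093/64; S2 reads c1=117/16 → after 1×micro: 195/16 ⇒ (c0=-413/16, c1=2093/64, c2=195/16)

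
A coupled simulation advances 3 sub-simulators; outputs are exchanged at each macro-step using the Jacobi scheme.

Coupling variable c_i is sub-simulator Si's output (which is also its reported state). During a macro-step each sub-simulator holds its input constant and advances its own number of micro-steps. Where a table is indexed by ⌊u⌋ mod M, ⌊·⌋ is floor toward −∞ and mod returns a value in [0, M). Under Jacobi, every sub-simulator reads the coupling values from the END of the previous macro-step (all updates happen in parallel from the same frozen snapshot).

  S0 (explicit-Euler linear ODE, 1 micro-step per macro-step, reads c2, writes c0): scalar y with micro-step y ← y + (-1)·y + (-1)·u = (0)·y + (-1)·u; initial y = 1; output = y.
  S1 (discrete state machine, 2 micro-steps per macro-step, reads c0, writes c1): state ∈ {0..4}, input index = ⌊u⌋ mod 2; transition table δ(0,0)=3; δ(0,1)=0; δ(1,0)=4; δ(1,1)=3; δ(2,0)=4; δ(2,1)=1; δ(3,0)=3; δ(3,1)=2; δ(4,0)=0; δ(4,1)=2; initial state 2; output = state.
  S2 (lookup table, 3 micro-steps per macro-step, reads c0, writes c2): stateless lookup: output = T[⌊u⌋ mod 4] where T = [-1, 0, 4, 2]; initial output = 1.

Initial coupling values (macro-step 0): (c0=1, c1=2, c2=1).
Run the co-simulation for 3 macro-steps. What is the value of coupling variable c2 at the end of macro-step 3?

c2 at macro-step 3 = -1

macro 1: S0 reads c2=1 → after 1×micro: -1; S1 reads c0=1 → after 2×micro: 3; S2 reads c0=1 → after 3×micro: 0 ⇒ (c0=-1, c1=3, c2=0)
macro 2: S0 reads c2=0 → after 1×micro: 0; S1 reads c0=-1 → after 2×micro: 1; S2 reads c0=-1 → after 3×micro: 2 ⇒ (c0=0, c1=1, c2=2)
macro 3: S0 reads c2=2 → after 1×micro: -2; S1 reads c0=0 → after 2×micro: 0; S2 reads c0=0 → after 3×micro: -1 ⇒ (c0=-2, c1=0, c2=-1)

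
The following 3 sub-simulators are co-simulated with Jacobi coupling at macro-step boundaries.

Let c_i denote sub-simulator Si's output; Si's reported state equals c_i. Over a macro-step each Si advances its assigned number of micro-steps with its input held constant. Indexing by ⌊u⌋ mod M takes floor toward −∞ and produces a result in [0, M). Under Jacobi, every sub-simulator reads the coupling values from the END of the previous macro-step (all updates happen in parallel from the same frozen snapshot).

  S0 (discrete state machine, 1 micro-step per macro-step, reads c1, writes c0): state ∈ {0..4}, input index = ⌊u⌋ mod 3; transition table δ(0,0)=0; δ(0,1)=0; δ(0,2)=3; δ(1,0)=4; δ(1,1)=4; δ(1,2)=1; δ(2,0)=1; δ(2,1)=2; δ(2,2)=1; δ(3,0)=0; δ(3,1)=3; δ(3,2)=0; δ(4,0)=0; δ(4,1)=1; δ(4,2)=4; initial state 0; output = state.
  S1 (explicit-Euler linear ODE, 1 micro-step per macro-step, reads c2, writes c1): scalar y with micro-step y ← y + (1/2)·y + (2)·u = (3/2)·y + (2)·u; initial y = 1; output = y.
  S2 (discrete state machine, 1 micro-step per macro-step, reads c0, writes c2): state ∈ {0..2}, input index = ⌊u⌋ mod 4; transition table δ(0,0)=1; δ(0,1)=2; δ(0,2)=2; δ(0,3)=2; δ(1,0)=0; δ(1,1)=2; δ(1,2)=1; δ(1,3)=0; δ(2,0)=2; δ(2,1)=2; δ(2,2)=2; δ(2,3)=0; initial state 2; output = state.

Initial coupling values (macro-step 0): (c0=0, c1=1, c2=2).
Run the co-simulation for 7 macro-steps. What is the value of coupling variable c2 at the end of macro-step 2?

macro 1: S0 reads c1=1 → after 1×micro: 0; S1 reads c2=2 → after 1×micro: 11/2; S2 reads c0=0 → after 1×micro: 2 ⇒ (c0=0, c1=11/2, c2=2)
macro 2: S0 reads c1=11/2 → after 1×micro: 3; S1 reads c2=2 → after 1×micro: 49/4; S2 reads c0=0 → after 1×micro: 2 ⇒ (c0=3, c1=49/4, c2=2)
macro 3: S0 reads c1=49/4 → after 1×micro: 0; S1 reads c2=2 → after 1×micro: 179/8; S2 reads c0=3 → after 1×micro: 0 ⇒ (c0=0, c1=179/8, c2=0)
macro 4: S0 reads c1=179/8 → after 1×micro: 0; S1 reads c2=0 → after 1×micro: 537/16; S2 reads c0=0 → after 1×micro: 1 ⇒ (c0=0, c1=537/16, c2=1)
macro 5: S0 reads c1=537/16 → after 1×micro: 0; S1 reads c2=1 → after 1×micro: 1675/32; S2 reads c0=0 → after 1×micro: 0 ⇒ (c0=0, c1=1675/32, c2=0)
macro 6: S0 reads c1=1675/32 → after 1×micro: 0; S1 reads c2=0 → after 1×micro: 5025/64; S2 reads c0=0 → after 1×micro: 1 ⇒ (c0=0, c1=5025/64, c2=1)
macro 7: S0 reads c1=5025/64 → after 1×micro: 0; S1 reads c2=1 → after 1×micro: 15331/128; S2 reads c0=0 → after 1×micro: 0 ⇒ (c0=0, c1=15331/128, c2=0)

c2 at macro-step 2 = 2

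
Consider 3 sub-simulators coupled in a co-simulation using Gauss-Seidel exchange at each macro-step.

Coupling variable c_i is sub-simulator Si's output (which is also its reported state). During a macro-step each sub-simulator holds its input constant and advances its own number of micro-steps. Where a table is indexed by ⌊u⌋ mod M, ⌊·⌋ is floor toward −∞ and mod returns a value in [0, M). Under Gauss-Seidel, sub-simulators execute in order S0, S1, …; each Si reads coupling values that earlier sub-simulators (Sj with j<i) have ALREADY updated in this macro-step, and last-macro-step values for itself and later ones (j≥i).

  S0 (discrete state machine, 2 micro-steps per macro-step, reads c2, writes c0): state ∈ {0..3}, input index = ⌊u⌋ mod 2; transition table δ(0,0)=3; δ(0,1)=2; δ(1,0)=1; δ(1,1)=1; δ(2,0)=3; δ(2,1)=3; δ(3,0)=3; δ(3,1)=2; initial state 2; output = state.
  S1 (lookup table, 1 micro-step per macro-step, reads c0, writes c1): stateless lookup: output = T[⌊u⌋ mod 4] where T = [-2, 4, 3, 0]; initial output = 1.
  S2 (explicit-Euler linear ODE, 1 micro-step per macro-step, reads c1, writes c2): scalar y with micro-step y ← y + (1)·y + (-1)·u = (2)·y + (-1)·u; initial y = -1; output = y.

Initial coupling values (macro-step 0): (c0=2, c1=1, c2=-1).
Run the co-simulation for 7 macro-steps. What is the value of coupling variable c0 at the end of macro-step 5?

c0 at macro-step 5 = 2

macro 1: S0 reads c2=-1 → after 2×micro: 2; S1 reads c0=2 → after 1×micro: 3; S2 reads c1=3 → after 1×micro: -5 ⇒ (c0=2, c1=3, c2=-5)
macro 2: S0 reads c2=-5 → after 2×micro: 2; S1 reads c0=2 → after 1×micro: 3; S2 reads c1=3 → after 1×micro: -13 ⇒ (c0=2, c1=3, c2=-13)
macro 3: S0 reads c2=-13 → after 2×micro: 2; S1 reads c0=2 → after 1×micro: 3; S2 reads c1=3 → after 1×micro: -29 ⇒ (c0=2, c1=3, c2=-29)
macro 4: S0 reads c2=-29 → after 2×micro: 2; S1 reads c0=2 → after 1×micro: 3; S2 reads c1=3 → after 1×micro: -61 ⇒ (c0=2, c1=3, c2=-61)
macro 5: S0 reads c2=-61 → after 2×micro: 2; S1 reads c0=2 → after 1×micro: 3; S2 reads c1=3 → after 1×micro: -125 ⇒ (c0=2, c1=3, c2=-125)
macro 6: S0 reads c2=-125 → after 2×micro: 2; S1 reads c0=2 → after 1×micro: 3; S2 reads c1=3 → after 1×micro: -253 ⇒ (c0=2, c1=3, c2=-253)
macro 7: S0 reads c2=-253 → after 2×micro: 2; S1 reads c0=2 → after 1×micro: 3; S2 reads c1=3 → after 1×micro: -509 ⇒ (c0=2, c1=3, c2=-509)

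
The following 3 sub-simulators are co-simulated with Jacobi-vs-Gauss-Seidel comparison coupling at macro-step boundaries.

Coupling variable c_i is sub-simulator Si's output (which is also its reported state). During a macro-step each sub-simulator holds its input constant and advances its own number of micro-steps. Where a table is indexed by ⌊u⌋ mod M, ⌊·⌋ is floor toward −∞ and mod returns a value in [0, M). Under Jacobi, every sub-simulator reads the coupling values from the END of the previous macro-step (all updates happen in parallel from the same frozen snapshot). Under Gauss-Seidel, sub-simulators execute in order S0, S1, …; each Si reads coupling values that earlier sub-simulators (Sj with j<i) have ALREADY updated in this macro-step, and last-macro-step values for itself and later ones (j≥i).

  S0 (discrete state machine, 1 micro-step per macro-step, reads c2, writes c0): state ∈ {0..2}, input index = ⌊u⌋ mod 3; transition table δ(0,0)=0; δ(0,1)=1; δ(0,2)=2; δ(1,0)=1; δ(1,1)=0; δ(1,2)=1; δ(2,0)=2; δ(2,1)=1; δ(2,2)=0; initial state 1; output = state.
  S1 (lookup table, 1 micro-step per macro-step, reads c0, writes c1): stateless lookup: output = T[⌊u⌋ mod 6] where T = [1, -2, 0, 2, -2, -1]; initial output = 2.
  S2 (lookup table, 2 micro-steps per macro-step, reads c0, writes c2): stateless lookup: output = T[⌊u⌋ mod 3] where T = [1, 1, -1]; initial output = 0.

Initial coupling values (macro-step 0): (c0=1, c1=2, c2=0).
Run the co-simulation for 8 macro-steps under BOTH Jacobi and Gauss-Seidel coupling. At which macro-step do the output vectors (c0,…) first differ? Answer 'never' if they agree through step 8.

[Jacobi] macro 1: S0 reads c2=0 → after 1×micro: 1; S1 reads c0=1 → after 1×micro: -2; S2 reads c0=1 → after 2×micro: 1 ⇒ (c0=1, c1=-2, c2=1)
[Jacobi] macro 2: S0 reads c2=1 → after 1×micro: 0; S1 reads c0=1 → after 1×micro: -2; S2 reads c0=1 → after 2×micro: 1 ⇒ (c0=0, c1=-2, c2=1)
[Jacobi] macro 3: S0 reads c2=1 → after 1×micro: 1; S1 reads c0=0 → after 1×micro: 1; S2 reads c0=0 → after 2×micro: 1 ⇒ (c0=1, c1=1, c2=1)
[Jacobi] macro 4: S0 reads c2=1 → after 1×micro: 0; S1 reads c0=1 → after 1×micro: -2; S2 reads c0=1 → after 2×micro: 1 ⇒ (c0=0, c1=-2, c2=1)
[Jacobi] macro 5: S0 reads c2=1 → after 1×micro: 1; S1 reads c0=0 → after 1×micro: 1; S2 reads c0=0 → after 2×micro: 1 ⇒ (c0=1, c1=1, c2=1)
[Jacobi] macro 6: S0 reads c2=1 → after 1×micro: 0; S1 reads c0=1 → after 1×micro: -2; S2 reads c0=1 → after 2×micro: 1 ⇒ (c0=0, c1=-2, c2=1)
[Jacobi] macro 7: S0 reads c2=1 → after 1×micro: 1; S1 reads c0=0 → after 1×micro: 1; S2 reads c0=0 → after 2×micro: 1 ⇒ (c0=1, c1=1, c2=1)
[Jacobi] macro 8: S0 reads c2=1 → after 1×micro: 0; S1 reads c0=1 → after 1×micro: -2; S2 reads c0=1 → after 2×micro: 1 ⇒ (c0=0, c1=-2, c2=1)
[Gauss-Seidel] macro 1: S0 reads c2=0 → after 1×micro: 1; S1 reads c0=1 → after 1×micro: -2; S2 reads c0=1 → after 2×micro: 1 ⇒ (c0=1, c1=-2, c2=1)
[Gauss-Seidel] macro 2: S0 reads c2=1 → after 1×micro: 0; S1 reads c0=0 → after 1×micro: 1; S2 reads c0=0 → after 2×micro: 1 ⇒ (c0=0, c1=1, c2=1)
[Gauss-Seidel] macro 3: S0 reads c2=1 → after 1×micro: 1; S1 reads c0=1 → after 1×micro: -2; S2 reads c0=1 → after 2×micro: 1 ⇒ (c0=1, c1=-2, c2=1)
[Gauss-Seidel] macro 4: S0 reads c2=1 → after 1×micro: 0; S1 reads c0=0 → after 1×micro: 1; S2 reads c0=0 → after 2×micro: 1 ⇒ (c0=0, c1=1, c2=1)
[Gauss-Seidel] macro 5: S0 reads c2=1 → after 1×micro: 1; S1 reads c0=1 → after 1×micro: -2; S2 reads c0=1 → after 2×micro: 1 ⇒ (c0=1, c1=-2, c2=1)
[Gauss-Seidel] macro 6: S0 reads c2=1 → after 1×micro: 0; S1 reads c0=0 → after 1×micro: 1; S2 reads c0=0 → after 2×micro: 1 ⇒ (c0=0, c1=1, c2=1)
[Gauss-Seidel] macro 7: S0 reads c2=1 → after 1×micro: 1; S1 reads c0=1 → after 1×micro: -2; S2 reads c0=1 → after 2×micro: 1 ⇒ (c0=1, c1=-2, c2=1)
[Gauss-Seidel] macro 8: S0 reads c2=1 → after 1×micro: 0; S1 reads c0=0 → after 1×micro: 1; S2 reads c0=0 → after 2×micro: 1 ⇒ (c0=0, c1=1, c2=1)

first divergence at macro-step: 2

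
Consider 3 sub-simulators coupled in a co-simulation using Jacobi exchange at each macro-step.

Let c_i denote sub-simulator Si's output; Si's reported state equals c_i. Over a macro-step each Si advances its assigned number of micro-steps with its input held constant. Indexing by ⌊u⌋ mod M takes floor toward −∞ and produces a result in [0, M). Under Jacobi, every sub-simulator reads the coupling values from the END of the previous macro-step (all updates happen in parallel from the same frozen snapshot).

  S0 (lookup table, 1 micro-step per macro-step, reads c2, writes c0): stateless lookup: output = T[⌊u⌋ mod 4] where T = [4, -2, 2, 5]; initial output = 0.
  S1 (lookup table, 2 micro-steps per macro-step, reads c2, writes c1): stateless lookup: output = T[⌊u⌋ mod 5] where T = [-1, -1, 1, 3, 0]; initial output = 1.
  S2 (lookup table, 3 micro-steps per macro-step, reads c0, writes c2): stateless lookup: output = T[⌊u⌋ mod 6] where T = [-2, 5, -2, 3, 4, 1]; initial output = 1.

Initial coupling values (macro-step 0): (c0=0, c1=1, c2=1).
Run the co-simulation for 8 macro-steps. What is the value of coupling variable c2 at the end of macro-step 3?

macro 1: S0 reads c2=1 → after 1×micro: -2; S1 reads c2=1 → after 2×micro: -1; S2 reads c0=0 → after 3×micro: -2 ⇒ (c0=-2, c1=-1, c2=-2)
macro 2: S0 reads c2=-2 → after 1×micro: 2; S1 reads c2=-2 → after 2×micro: 3; S2 reads c0=-2 → after 3×micro: 4 ⇒ (c0=2, c1=3, c2=4)
macro 3: S0 reads c2=4 → after 1×micro: 4; S1 reads c2=4 → after 2×micro: 0; S2 reads c0=2 → after 3×micro: -2 ⇒ (c0=4, c1=0, c2=-2)
macro 4: S0 reads c2=-2 → after 1×micro: 2; S1 reads c2=-2 → after 2×micro: 3; S2 reads c0=4 → after 3×micro: 4 ⇒ (c0=2, c1=3, c2=4)
macro 5: S0 reads c2=4 → after 1×micro: 4; S1 reads c2=4 → after 2×micro: 0; S2 reads c0=2 → after 3×micro: -2 ⇒ (c0=4, c1=0, c2=-2)
macro 6: S0 reads c2=-2 → after 1×micro: 2; S1 reads c2=-2 → after 2×micro: 3; S2 reads c0=4 → after 3×micro: 4 ⇒ (c0=2, c1=3, c2=4)
macro 7: S0 reads c2=4 → after 1×micro: 4; S1 reads c2=4 → after 2×micro: 0; S2 reads c0=2 → after 3×micro: -2 ⇒ (c0=4, c1=0, c2=-2)
macro 8: S0 reads c2=-2 → after 1×micro: 2; S1 reads c2=-2 → after 2×micro: 3; S2 reads c0=4 → after 3×micro: 4 ⇒ (c0=2, c1=3, c2=4)

c2 at macro-step 3 = -2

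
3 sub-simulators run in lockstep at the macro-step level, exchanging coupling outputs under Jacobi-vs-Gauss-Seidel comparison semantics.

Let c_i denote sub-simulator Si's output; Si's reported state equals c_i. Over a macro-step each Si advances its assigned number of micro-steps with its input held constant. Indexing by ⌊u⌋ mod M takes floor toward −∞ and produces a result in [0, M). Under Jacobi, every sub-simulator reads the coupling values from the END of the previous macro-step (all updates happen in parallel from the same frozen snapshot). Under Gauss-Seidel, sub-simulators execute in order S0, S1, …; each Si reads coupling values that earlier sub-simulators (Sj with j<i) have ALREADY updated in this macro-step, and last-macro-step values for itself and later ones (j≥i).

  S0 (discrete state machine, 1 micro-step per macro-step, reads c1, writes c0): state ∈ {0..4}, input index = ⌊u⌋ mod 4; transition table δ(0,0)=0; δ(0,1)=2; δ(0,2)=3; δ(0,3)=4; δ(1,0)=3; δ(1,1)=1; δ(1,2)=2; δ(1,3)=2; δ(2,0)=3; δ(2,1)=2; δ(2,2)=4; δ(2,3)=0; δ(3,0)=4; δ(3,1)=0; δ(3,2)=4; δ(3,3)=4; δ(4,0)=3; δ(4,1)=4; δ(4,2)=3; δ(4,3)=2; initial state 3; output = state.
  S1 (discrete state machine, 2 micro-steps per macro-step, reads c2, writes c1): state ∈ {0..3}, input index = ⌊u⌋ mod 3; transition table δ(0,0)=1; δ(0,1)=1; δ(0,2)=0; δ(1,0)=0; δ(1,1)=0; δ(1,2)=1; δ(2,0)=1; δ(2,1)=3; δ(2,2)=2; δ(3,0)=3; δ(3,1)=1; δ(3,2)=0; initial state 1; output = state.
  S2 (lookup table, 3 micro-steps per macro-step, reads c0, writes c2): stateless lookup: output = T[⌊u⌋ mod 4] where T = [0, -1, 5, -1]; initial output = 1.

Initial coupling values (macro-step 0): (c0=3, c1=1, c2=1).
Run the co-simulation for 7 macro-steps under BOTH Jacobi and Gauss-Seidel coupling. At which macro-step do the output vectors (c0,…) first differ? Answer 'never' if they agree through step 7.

first divergence at macro-step: 1

[Jacobi] macro 1: S0 reads c1=1 → after 1×micro: 0; S1 reads c2=1 → after 2×micro: 1; S2 reads c0=3 → after 3×micro: -1 ⇒ (c0=0, c1=1, c2=-1)
[Jacobi] macro 2: S0 reads c1=1 → after 1×micro: 2; S1 reads c2=-1 → after 2×micro: 1; S2 reads c0=0 → after 3×micro: 0 ⇒ (c0=2, c1=1, c2=0)
[Jacobi] macro 3: S0 reads c1=1 → after 1×micro: 2; S1 reads c2=0 → after 2×micro: 1; S2 reads c0=2 → after 3×micro: 5 ⇒ (c0=2, c1=1, c2=5)
[Jacobi] macro 4: S0 reads c1=1 → after 1×micro: 2; S1 reads c2=5 → after 2×micro: 1; S2 reads c0=2 → after 3×micro: 5 ⇒ (c0=2, c1=1, c2=5)
[Jacobi] macro 5: S0 reads c1=1 → after 1×micro: 2; S1 reads c2=5 → after 2×micro: 1; S2 reads c0=2 → after 3×micro: 5 ⇒ (c0=2, c1=1, c2=5)
[Jacobi] macro 6: S0 reads c1=1 → after 1×micro: 2; S1 reads c2=5 → after 2×micro: 1; S2 reads c0=2 → after 3×micro: 5 ⇒ (c0=2, c1=1, c2=5)
[Jacobi] macro 7: S0 reads c1=1 → after 1×micro: 2; S1 reads c2=5 → after 2×micro: 1; S2 reads c0=2 → after 3×micro: 5 ⇒ (c0=2, c1=1, c2=5)
[Gauss-Seidel] macro 1: S0 reads c1=1 → after 1×micro: 0; S1 reads c2=1 → after 2×micro: 1; S2 reads c0=0 → after 3×micro: 0 ⇒ (c0=0, c1=1, c2=0)
[Gauss-Seidel] macro 2: S0 reads c1=1 → after 1×micro: 2; S1 reads c2=0 → after 2×micro: 1; S2 reads c0=2 → after 3×micro: 5 ⇒ (c0=2, c1=1, c2=5)
[Gauss-Seidel] macro 3: S0 reads c1=1 → after 1×micro: 2; S1 reads c2=5 → after 2×micro: 1; S2 reads c0=2 → after 3×micro: 5 ⇒ (c0=2, c1=1, c2=5)
[Gauss-Seidel] macro 4: S0 reads c1=1 → after 1×micro: 2; S1 reads c2=5 → after 2×micro: 1; S2 reads c0=2 → after 3×micro: 5 ⇒ (c0=2, c1=1, c2=5)
[Gauss-Seidel] macro 5: S0 reads c1=1 → after 1×micro: 2; S1 reads c2=5 → after 2×micro: 1; S2 reads c0=2 → after 3×micro: 5 ⇒ (c0=2, c1=1, c2=5)
[Gauss-Seidel] macro 6: S0 reads c1=1 → after 1×micro: 2; S1 reads c2=5 → after 2×micro: 1; S2 reads c0=2 → after 3×micro: 5 ⇒ (c0=2, c1=1, c2=5)
[Gauss-Seidel] macro 7: S0 reads c1=1 → after 1×micro: 2; S1 reads c2=5 → after 2×micro: 1; S2 reads c0=2 → after 3×micro: 5 ⇒ (c0=2, c1=1, c2=5)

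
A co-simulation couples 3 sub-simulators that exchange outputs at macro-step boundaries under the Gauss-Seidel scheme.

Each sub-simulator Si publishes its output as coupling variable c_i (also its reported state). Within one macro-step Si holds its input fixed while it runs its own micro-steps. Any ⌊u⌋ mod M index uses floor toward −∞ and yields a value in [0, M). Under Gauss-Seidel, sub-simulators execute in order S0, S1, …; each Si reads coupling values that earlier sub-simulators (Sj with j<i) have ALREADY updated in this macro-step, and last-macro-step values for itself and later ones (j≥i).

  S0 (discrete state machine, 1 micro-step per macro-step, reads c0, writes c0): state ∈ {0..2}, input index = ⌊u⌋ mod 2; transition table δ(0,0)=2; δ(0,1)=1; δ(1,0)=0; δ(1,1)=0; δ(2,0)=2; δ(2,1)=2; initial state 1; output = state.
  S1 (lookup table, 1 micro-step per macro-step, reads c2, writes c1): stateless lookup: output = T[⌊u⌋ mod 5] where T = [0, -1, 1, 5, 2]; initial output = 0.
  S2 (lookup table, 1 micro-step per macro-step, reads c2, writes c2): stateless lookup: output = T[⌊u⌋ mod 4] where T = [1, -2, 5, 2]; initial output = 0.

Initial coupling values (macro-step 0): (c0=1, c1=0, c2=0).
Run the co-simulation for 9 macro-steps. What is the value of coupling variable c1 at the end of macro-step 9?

c1 at macro-step 9 = 5

macro 1: S0 reads c0=1 → after 1×micro: 0; S1 reads c2=0 → after 1×micro: 0; S2 reads c2=0 → after 1×micro: 1 ⇒ (c0=0, c1=0, c2=1)
macro 2: S0 reads c0=0 → after 1×micro: 2; S1 reads c2=1 → after 1×micro: -1; S2 reads c2=1 → after 1×micro: -2 ⇒ (c0=2, c1=-1, c2=-2)
macro 3: S0 reads c0=2 → after 1×micro: 2; S1 reads c2=-2 → after 1×micro: 5; S2 reads c2=-2 → after 1×micro: 5 ⇒ (c0=2, c1=5, c2=5)
macro 4: S0 reads c0=2 → after 1×micro: 2; S1 reads c2=5 → after 1×micro: 0; S2 reads c2=5 → after 1×micro: -2 ⇒ (c0=2, c1=0, c2=-2)
macro 5: S0 reads c0=2 → after 1×micro: 2; S1 reads c2=-2 → after 1×micro: 5; S2 reads c2=-2 → after 1×micro: 5 ⇒ (c0=2, c1=5, c2=5)
macro 6: S0 reads c0=2 → after 1×micro: 2; S1 reads c2=5 → after 1×micro: 0; S2 reads c2=5 → after 1×micro: -2 ⇒ (c0=2, c1=0, c2=-2)
macro 7: S0 reads c0=2 → after 1×micro: 2; S1 reads c2=-2 → after 1×micro: 5; S2 reads c2=-2 → after 1×micro: 5 ⇒ (c0=2, c1=5, c2=5)
macro 8: S0 reads c0=2 → after 1×micro: 2; S1 reads c2=5 → after 1×micro: 0; S2 reads c2=5 → after 1×micro: -2 ⇒ (c0=2, c1=0, c2=-2)
macro 9: S0 reads c0=2 → after 1×micro: 2; S1 reads c2=-2 → after 1×micro: 5; S2 reads c2=-2 → after 1×micro: 5 ⇒ (c0=2, c1=5, c2=5)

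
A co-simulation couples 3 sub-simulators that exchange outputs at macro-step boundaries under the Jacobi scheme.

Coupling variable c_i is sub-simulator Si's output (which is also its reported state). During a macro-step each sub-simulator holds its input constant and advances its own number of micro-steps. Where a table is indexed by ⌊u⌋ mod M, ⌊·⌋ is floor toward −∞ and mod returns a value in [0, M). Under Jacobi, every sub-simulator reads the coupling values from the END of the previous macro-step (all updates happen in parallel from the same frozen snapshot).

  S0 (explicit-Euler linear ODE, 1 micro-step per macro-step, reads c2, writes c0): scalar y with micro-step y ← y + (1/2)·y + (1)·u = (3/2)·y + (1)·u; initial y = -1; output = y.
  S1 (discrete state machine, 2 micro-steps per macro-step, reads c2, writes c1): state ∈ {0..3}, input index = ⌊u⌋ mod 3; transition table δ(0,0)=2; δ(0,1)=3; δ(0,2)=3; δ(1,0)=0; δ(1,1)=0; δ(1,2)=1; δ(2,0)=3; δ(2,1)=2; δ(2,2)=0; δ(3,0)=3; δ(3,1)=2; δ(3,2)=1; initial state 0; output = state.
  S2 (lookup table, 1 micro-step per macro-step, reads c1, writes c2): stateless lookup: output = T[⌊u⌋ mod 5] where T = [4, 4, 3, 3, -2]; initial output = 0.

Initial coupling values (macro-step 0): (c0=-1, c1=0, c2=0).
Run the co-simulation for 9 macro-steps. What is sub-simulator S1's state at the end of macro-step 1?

S1 state at macro-step 1 = 3

macro 1: S0 reads c2=0 → after 1×micro: -3/2; S1 reads c2=0 → after 2×micro: 3; S2 reads c1=0 → after 1×micro: 4 ⇒ (c0=-3/2, c1=3, c2=4)
macro 2: S0 reads c2=4 → after 1×micro: 7/4; S1 reads c2=4 → after 2×micro: 2; S2 reads c1=3 → after 1×micro: 3 ⇒ (c0=7/4, c1=2, c2=3)
macro 3: S0 reads c2=3 → after 1×micro: 45/8; S1 reads c2=3 → after 2×micro: 3; S2 reads c1=2 → after 1×micro: 3 ⇒ (c0=45/8, c1=3, c2=3)
macro 4: S0 reads c2=3 → after 1×micro: 183/16; S1 reads c2=3 → after 2×micro: 3; S2 reads c1=3 → after 1×micro: 3 ⇒ (c0=183/16, c1=3, c2=3)
macro 5: S0 reads c2=3 → after 1×micro: 645/32; S1 reads c2=3 → after 2×micro: 3; S2 reads c1=3 → after 1×micro: 3 ⇒ (c0=645/32, c1=3, c2=3)
macro 6: S0 reads c2=3 → after 1×micro: 2127/64; S1 reads c2=3 → after 2×micro: 3; S2 reads c1=3 → after 1×micro: 3 ⇒ (c0=2127/64, c1=3, c2=3)
macro 7: S0 reads c2=3 → after 1×micro: 6765/128; S1 reads c2=3 → after 2×micro: 3; S2 reads c1=3 → after 1×micro: 3 ⇒ (c0=6765/128, c1=3, c2=3)
macro 8: S0 reads c2=3 → after 1×micro: 21063/256; S1 reads c2=3 → after 2×micro: 3; S2 reads c1=3 → after 1×micro: 3 ⇒ (c0=21063/256, c1=3, c2=3)
macro 9: S0 reads c2=3 → after 1×micro: 64725/512; S1 reads c2=3 → after 2×micro: 3; S2 reads c1=3 → after 1×micro: 3 ⇒ (c0=64725/512, c1=3, c2=3)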